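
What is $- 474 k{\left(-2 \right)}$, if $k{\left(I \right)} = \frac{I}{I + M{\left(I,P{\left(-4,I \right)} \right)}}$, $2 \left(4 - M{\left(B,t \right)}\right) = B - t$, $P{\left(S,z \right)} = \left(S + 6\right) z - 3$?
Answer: $-1896$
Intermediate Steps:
$P{\left(S,z \right)} = -3 + z \left(6 + S\right)$ ($P{\left(S,z \right)} = \left(6 + S\right) z - 3 = z \left(6 + S\right) - 3 = -3 + z \left(6 + S\right)$)
$M{\left(B,t \right)} = 4 + \frac{t}{2} - \frac{B}{2}$ ($M{\left(B,t \right)} = 4 - \frac{B - t}{2} = 4 - \left(\frac{B}{2} - \frac{t}{2}\right) = 4 + \frac{t}{2} - \frac{B}{2}$)
$k{\left(I \right)} = \frac{I}{\frac{5}{2} + \frac{3 I}{2}}$ ($k{\left(I \right)} = \frac{I}{I + \left(4 + \frac{-3 + 6 I - 4 I}{2} - \frac{I}{2}\right)} = \frac{I}{I + \left(4 + \frac{-3 + 2 I}{2} - \frac{I}{2}\right)} = \frac{I}{I + \left(4 + \left(- \frac{3}{2} + I\right) - \frac{I}{2}\right)} = \frac{I}{I + \left(\frac{5}{2} + \frac{I}{2}\right)} = \frac{I}{\frac{5}{2} + \frac{3 I}{2}}$)
$- 474 k{\left(-2 \right)} = - 474 \cdot 2 \left(-2\right) \frac{1}{5 + 3 \left(-2\right)} = - 474 \cdot 2 \left(-2\right) \frac{1}{5 - 6} = - 474 \cdot 2 \left(-2\right) \frac{1}{-1} = - 474 \cdot 2 \left(-2\right) \left(-1\right) = \left(-474\right) 4 = -1896$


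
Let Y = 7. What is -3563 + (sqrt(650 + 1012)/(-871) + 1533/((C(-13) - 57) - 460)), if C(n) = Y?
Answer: -606221/170 - sqrt(1662)/871 ≈ -3566.1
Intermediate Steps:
C(n) = 7
-3563 + (sqrt(650 + 1012)/(-871) + 1533/((C(-13) - 57) - 460)) = -3563 + (sqrt(650 + 1012)/(-871) + 1533/((7 - 57) - 460)) = -3563 + (sqrt(1662)*(-1/871) + 1533/(-50 - 460)) = -3563 + (-sqrt(1662)/871 + 1533/(-510)) = -3563 + (-sqrt(1662)/871 + 1533*(-1/510)) = -3563 + (-sqrt(1662)/871 - 511/170) = -3563 + (-511/170 - sqrt(1662)/871) = -606221/170 - sqrt(1662)/871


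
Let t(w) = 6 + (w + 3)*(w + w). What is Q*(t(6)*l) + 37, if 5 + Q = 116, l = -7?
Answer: -88541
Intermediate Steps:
Q = 111 (Q = -5 + 116 = 111)
t(w) = 6 + 2*w*(3 + w) (t(w) = 6 + (3 + w)*(2*w) = 6 + 2*w*(3 + w))
Q*(t(6)*l) + 37 = 111*((6 + 2*6² + 6*6)*(-7)) + 37 = 111*((6 + 2*36 + 36)*(-7)) + 37 = 111*((6 + 72 + 36)*(-7)) + 37 = 111*(114*(-7)) + 37 = 111*(-798) + 37 = -88578 + 37 = -88541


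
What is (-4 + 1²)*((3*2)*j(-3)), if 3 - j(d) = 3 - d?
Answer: 54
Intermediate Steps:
j(d) = d (j(d) = 3 - (3 - d) = 3 + (-3 + d) = d)
(-4 + 1²)*((3*2)*j(-3)) = (-4 + 1²)*((3*2)*(-3)) = (-4 + 1)*(6*(-3)) = -3*(-18) = 54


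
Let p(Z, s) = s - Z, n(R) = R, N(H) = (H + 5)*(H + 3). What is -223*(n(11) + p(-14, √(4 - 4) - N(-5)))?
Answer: -5575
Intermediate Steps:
N(H) = (3 + H)*(5 + H) (N(H) = (5 + H)*(3 + H) = (3 + H)*(5 + H))
-223*(n(11) + p(-14, √(4 - 4) - N(-5))) = -223*(11 + ((√(4 - 4) - (15 + (-5)² + 8*(-5))) - 1*(-14))) = -223*(11 + ((√0 - (15 + 25 - 40)) + 14)) = -223*(11 + ((0 - 1*0) + 14)) = -223*(11 + ((0 + 0) + 14)) = -223*(11 + (0 + 14)) = -223*(11 + 14) = -223*25 = -5575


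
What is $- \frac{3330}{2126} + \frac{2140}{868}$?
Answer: $\frac{207400}{230671} \approx 0.89912$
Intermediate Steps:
$- \frac{3330}{2126} + \frac{2140}{868} = \left(-3330\right) \frac{1}{2126} + 2140 \cdot \frac{1}{868} = - \frac{1665}{1063} + \frac{535}{217} = \frac{207400}{230671}$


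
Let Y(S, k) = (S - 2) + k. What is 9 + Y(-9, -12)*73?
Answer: -1670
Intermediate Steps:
Y(S, k) = -2 + S + k (Y(S, k) = (-2 + S) + k = -2 + S + k)
9 + Y(-9, -12)*73 = 9 + (-2 - 9 - 12)*73 = 9 - 23*73 = 9 - 1679 = -1670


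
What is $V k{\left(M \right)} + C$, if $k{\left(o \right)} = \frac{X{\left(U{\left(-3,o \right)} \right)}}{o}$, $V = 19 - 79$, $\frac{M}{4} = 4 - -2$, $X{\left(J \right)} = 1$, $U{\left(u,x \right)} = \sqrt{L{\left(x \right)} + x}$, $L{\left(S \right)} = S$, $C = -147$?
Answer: $- \frac{299}{2} \approx -149.5$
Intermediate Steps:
$U{\left(u,x \right)} = \sqrt{2} \sqrt{x}$ ($U{\left(u,x \right)} = \sqrt{x + x} = \sqrt{2 x} = \sqrt{2} \sqrt{x}$)
$M = 24$ ($M = 4 \left(4 - -2\right) = 4 \left(4 + 2\right) = 4 \cdot 6 = 24$)
$V = -60$ ($V = 19 - 79 = -60$)
$k{\left(o \right)} = \frac{1}{o}$ ($k{\left(o \right)} = 1 \frac{1}{o} = \frac{1}{o}$)
$V k{\left(M \right)} + C = - \frac{60}{24} - 147 = \left(-60\right) \frac{1}{24} - 147 = - \frac{5}{2} - 147 = - \frac{299}{2}$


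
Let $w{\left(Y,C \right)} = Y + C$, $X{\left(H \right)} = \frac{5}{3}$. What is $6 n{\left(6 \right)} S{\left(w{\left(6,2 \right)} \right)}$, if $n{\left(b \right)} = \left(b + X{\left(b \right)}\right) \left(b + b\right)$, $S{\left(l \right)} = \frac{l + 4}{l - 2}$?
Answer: $1104$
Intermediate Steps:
$X{\left(H \right)} = \frac{5}{3}$ ($X{\left(H \right)} = 5 \cdot \frac{1}{3} = \frac{5}{3}$)
$w{\left(Y,C \right)} = C + Y$
$S{\left(l \right)} = \frac{4 + l}{-2 + l}$
$n{\left(b \right)} = 2 b \left(\frac{5}{3} + b\right)$ ($n{\left(b \right)} = \left(b + \frac{5}{3}\right) \left(b + b\right) = \left(\frac{5}{3} + b\right) 2 b = 2 b \left(\frac{5}{3} + b\right)$)
$6 n{\left(6 \right)} S{\left(w{\left(6,2 \right)} \right)} = 6 \cdot \frac{2}{3} \cdot 6 \left(5 + 3 \cdot 6\right) \frac{4 + \left(2 + 6\right)}{-2 + \left(2 + 6\right)} = 6 \cdot \frac{2}{3} \cdot 6 \left(5 + 18\right) \frac{4 + 8}{-2 + 8} = 6 \cdot \frac{2}{3} \cdot 6 \cdot 23 \cdot \frac{1}{6} \cdot 12 = 6 \cdot 92 \cdot \frac{1}{6} \cdot 12 = 552 \cdot 2 = 1104$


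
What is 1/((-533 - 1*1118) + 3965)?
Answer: 1/2314 ≈ 0.00043215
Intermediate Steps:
1/((-533 - 1*1118) + 3965) = 1/((-533 - 1118) + 3965) = 1/(-1651 + 3965) = 1/2314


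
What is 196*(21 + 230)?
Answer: 49196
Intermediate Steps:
196*(21 + 230) = 196*251 = 49196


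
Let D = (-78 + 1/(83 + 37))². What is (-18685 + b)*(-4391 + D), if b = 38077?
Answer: 2460408581/75 ≈ 3.2805e+7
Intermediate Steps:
D = 87590881/14400 (D = (-78 + 1/120)² = (-9359/120)² = 87590881/14400 ≈ 6082.7)
(-18685 + b)*(-4391 + D) = (-18685 + 38077)*(-4391 + 87590881/14400) = 19392*(24360481/14400) = 2460408581/75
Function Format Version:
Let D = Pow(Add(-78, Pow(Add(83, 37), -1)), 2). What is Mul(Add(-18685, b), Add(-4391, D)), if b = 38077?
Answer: Rational(2460408581, 75) ≈ 3.2805e+7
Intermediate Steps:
D = Rational(87590881, 14400) (D = Pow(Add(-78, Pow(120, -1)), 2) = Pow(Add(-78, Rational(1, 120)), 2) = Pow(Rational(-9359, 120), 2) = Rational(87590881, 14400) ≈ 6082.7)
Mul(Add(-18685, b), Add(-4391, D)) = Mul(Add(-18685, 38077), Add(-4391, Rational(87590881, 14400))) = Mul(19392, Rational(24360481, 14400)) = Rational(2460408581, 75)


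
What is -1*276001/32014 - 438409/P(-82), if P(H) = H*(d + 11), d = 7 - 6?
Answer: 6881820371/15750888 ≈ 436.92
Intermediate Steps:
d = 1
P(H) = 12*H (P(H) = H*(1 + 11) = H*12 = 12*H)
-1*276001/32014 - 438409/P(-82) = -1*276001/32014 - 438409/(12*(-82)) = -276001*1/32014 - 438409/(-984) = -276001/32014 - 438409*(-1/984) = -276001/32014 + 438409/984 = 6881820371/15750888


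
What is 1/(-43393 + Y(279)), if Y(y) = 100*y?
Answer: -1/15493 ≈ -6.4545e-5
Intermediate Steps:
1/(-43393 + Y(279)) = 1/(-43393 + 100*279) = 1/(-43393 + 27900) = 1/(-15493) = -1/15493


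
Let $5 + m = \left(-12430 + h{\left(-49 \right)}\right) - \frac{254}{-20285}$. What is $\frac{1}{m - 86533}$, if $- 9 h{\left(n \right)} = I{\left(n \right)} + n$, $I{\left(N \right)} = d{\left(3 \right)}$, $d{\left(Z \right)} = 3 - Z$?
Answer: $- \frac{182565}{18067096669} \approx -1.0105 \cdot 10^{-5}$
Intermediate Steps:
$I{\left(N \right)} = 0$ ($I{\left(N \right)} = 3 - 3 = 0$)
$h{\left(n \right)} = - \frac{n}{9}$ ($h{\left(n \right)} = - \frac{0 + n}{9} = - \frac{n}{9}$)
$m = - \frac{2269199524}{182565}$ ($m = -5 - \left(\frac{111821}{9} + \frac{254}{-20285}\right) = -5 + \left(\left(-12430 + \frac{49}{9}\right) - - \frac{254}{20285}\right) = -5 + \left(- \frac{111821}{9} + \frac{254}{20285}\right) = -5 - \frac{2268286699}{182565} = - \frac{2269199524}{182565} \approx -12430.0$)
$\frac{1}{m - 86533} = \frac{1}{- \frac{2269199524}{182565} - 86533} = \frac{1}{- \frac{18067096669}{182565}} = - \frac{182565}{18067096669}$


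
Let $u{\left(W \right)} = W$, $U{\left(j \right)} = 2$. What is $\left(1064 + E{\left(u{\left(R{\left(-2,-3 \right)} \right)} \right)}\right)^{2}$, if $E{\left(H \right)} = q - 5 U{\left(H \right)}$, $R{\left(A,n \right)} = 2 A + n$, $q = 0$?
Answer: $1110916$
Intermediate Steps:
$R{\left(A,n \right)} = n + 2 A$
$E{\left(H \right)} = -10$ ($E{\left(H \right)} = 0 - 10 = -10$)
$\left(1064 + E{\left(u{\left(R{\left(-2,-3 \right)} \right)} \right)}\right)^{2} = \left(1064 - 10\right)^{2} = 1054^{2} = 1110916$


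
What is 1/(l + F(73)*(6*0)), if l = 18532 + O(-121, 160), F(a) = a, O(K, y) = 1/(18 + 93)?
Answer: 111/2057053 ≈ 5.3961e-5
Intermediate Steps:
O(K, y) = 1/111
l = 2057053/111 (l = 18532 + 1/111 = 2057053/111 ≈ 18532.)
1/(l + F(73)*(6*0)) = 1/(2057053/111 + 73*(6*0)) = 1/(2057053/111 + 73*0) = 1/(2057053/111 + 0) = 1/(2057053/111) = 111/2057053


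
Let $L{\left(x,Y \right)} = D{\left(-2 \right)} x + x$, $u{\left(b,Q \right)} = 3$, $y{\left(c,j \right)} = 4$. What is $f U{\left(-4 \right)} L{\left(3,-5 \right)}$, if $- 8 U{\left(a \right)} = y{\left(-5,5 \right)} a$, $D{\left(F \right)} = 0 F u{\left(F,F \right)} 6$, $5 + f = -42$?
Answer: $-282$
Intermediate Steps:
$f = -47$ ($f = -5 - 42 = -47$)
$D{\left(F \right)} = 0$ ($D{\left(F \right)} = 0 F 3 \cdot 6 = 0 \cdot 3 \cdot 6 = 0 \cdot 6 = 0$)
$U{\left(a \right)} = - \frac{a}{2}$ ($U{\left(a \right)} = - \frac{4 a}{8} = - \frac{a}{2}$)
$L{\left(x,Y \right)} = x$ ($L{\left(x,Y \right)} = 0 x + x = 0 + x = x$)
$f U{\left(-4 \right)} L{\left(3,-5 \right)} = - 47 \left(\left(- \frac{1}{2}\right) \left(-4\right)\right) 3 = \left(-47\right) 2 \cdot 3 = \left(-94\right) 3 = -282$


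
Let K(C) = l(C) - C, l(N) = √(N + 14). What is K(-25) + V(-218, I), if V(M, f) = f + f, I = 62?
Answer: 149 + I*√11 ≈ 149.0 + 3.3166*I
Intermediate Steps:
l(N) = √(14 + N)
V(M, f) = 2*f
K(C) = √(14 + C) - C
K(-25) + V(-218, I) = (√(14 - 25) - 1*(-25)) + 2*62 = (√(-11) + 25) + 124 = (I*√11 + 25) + 124 = (25 + I*√11) + 124 = 149 + I*√11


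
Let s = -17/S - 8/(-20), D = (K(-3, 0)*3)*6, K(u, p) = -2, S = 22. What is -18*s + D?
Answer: -1611/55 ≈ -29.291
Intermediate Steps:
D = -36 (D = -2*3*6 = -6*6 = -36)
s = -41/110 (s = -17/22 - 8/(-20) = -17*1/22 - 8*(-1/20) = -17/22 + ⅖ = -41/110 ≈ -0.37273)
-18*s + D = -18*(-41/110) - 36 = 369/55 - 36 = -1611/55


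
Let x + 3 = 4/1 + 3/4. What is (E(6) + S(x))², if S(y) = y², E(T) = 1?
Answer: 4225/256 ≈ 16.504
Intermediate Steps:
x = 7/4 (x = -3 + (4/1 + 3/4) = -3 + (4*1 + 3*(¼)) = -3 + (4 + ¾) = -3 + 19/4 = 7/4 ≈ 1.7500)
(E(6) + S(x))² = (1 + (7/4)²)² = (1 + 49/16)² = (65/16)² = 4225/256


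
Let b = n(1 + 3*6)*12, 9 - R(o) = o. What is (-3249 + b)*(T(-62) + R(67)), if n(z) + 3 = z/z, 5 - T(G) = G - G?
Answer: 173469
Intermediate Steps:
T(G) = 5 (T(G) = 5 - (G - G) = 5 - 1*0 = 5 + 0 = 5)
n(z) = -2 (n(z) = -3 + z/z = -3 + 1 = -2)
R(o) = 9 - o
b = -24 (b = -2*12 = -24)
(-3249 + b)*(T(-62) + R(67)) = (-3249 - 24)*(5 + (9 - 1*67)) = -3273*(5 + (9 - 67)) = -3273*(5 - 58) = -3273*(-53) = 173469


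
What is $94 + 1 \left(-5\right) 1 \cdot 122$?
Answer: $-516$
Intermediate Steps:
$94 + 1 \left(-5\right) 1 \cdot 122 = 94 + \left(-5\right) 1 \cdot 122 = 94 - 610 = -516$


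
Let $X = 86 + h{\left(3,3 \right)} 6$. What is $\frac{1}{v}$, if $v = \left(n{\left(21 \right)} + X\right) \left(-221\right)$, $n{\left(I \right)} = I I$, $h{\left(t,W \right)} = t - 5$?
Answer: $- \frac{1}{113815} \approx -8.7862 \cdot 10^{-6}$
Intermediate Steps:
$h{\left(t,W \right)} = -5 + t$ ($h{\left(t,W \right)} = t - 5 = -5 + t$)
$n{\left(I \right)} = I^{2}$
$X = 74$ ($X = 86 + \left(-5 + 3\right) 6 = 86 - 12 = 74$)
$v = -113815$ ($v = \left(21^{2} + 74\right) \left(-221\right) = \left(441 + 74\right) \left(-221\right) = 515 \left(-221\right) = -113815$)
$\frac{1}{v} = \frac{1}{-113815} = - \frac{1}{113815}$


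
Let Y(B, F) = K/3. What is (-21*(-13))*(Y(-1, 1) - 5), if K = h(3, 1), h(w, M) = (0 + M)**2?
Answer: -1274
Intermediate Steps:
h(w, M) = M**2
K = 1 (K = 1**2 = 1)
Y(B, F) = 1/3
(-21*(-13))*(Y(-1, 1) - 5) = (-21*(-13))*(1/3 - 5) = 273*(-14/3) = -1274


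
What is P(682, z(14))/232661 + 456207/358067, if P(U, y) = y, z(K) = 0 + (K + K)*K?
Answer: 106281939091/83308226287 ≈ 1.2758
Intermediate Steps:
z(K) = 2*K² (z(K) = 0 + (2*K)*K = 0 + 2*K² = 2*K²)
P(682, z(14))/232661 + 456207/358067 = (2*14²)/232661 + 456207/358067 = (2*196)*(1/232661) + 456207*(1/358067) = 392*(1/232661) + 456207/358067 = 392/232661 + 456207/358067 = 106281939091/83308226287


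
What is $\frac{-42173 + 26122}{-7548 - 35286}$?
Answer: $\frac{16051}{42834} \approx 0.37473$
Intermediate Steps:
$\frac{-42173 + 26122}{-7548 - 35286} = - \frac{16051}{-42834} = \left(-16051\right) \left(- \frac{1}{42834}\right) = \frac{16051}{42834}$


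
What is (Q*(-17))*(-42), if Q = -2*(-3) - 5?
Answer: 714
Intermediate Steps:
Q = 1 (Q = 6 - 5 = 1)
(Q*(-17))*(-42) = (1*(-17))*(-42) = -17*(-42) = 714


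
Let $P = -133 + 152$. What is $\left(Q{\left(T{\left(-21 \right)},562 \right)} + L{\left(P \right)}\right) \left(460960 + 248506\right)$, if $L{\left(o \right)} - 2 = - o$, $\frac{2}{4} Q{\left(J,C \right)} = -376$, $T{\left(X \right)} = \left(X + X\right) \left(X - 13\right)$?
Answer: $-545579354$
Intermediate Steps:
$T{\left(X \right)} = 2 X \left(-13 + X\right)$
$Q{\left(J,C \right)} = -752$ ($Q{\left(J,C \right)} = 2 \left(-376\right) = -752$)
$P = 19$
$L{\left(o \right)} = 2 - o$
$\left(Q{\left(T{\left(-21 \right)},562 \right)} + L{\left(P \right)}\right) \left(460960 + 248506\right) = \left(-752 + \left(2 - 19\right)\right) \left(460960 + 248506\right) = \left(-752 + \left(2 - 19\right)\right) 709466 = \left(-752 - 17\right) 709466 = \left(-769\right) 709466 = -545579354$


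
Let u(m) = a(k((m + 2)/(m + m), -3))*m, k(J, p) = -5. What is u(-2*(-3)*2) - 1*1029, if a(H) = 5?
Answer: -969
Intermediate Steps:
u(m) = 5*m
u(-2*(-3)*2) - 1*1029 = 5*(-2*(-3)*2) - 1*1029 = 5*(6*2) - 1029 = 5*12 - 1029 = 60 - 1029 = -969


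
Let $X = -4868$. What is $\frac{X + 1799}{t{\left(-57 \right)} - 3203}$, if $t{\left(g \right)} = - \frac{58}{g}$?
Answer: $\frac{174933}{182513} \approx 0.95847$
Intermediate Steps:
$\frac{X + 1799}{t{\left(-57 \right)} - 3203} = \frac{-4868 + 1799}{- \frac{58}{-57} - 3203} = - \frac{3069}{\left(-58\right) \left(- \frac{1}{57}\right) - 3203} = - \frac{3069}{\frac{58}{57} - 3203} = - \frac{3069}{- \frac{182513}{57}} = \left(-3069\right) \left(- \frac{57}{182513}\right) = \frac{174933}{182513}$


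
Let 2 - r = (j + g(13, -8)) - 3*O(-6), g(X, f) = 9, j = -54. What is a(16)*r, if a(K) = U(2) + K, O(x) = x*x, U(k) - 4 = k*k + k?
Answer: 4030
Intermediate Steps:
U(k) = 4 + k + k**2 (U(k) = 4 + (k*k + k) = 4 + (k**2 + k) = 4 + (k + k**2) = 4 + k + k**2)
O(x) = x**2
a(K) = 10 + K (a(K) = (4 + 2 + 2**2) + K = (4 + 2 + 4) + K = 10 + K)
r = 155 (r = 2 - ((-54 + 9) - 3*(-6)**2) = 2 - (-45 - 3*36) = 2 - (-45 - 108) = 2 - 1*(-153) = 2 + 153 = 155)
a(16)*r = (10 + 16)*155 = 26*155 = 4030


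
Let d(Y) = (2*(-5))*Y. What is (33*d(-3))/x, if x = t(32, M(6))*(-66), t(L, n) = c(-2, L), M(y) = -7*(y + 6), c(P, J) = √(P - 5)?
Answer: 15*I*√7/7 ≈ 5.6695*I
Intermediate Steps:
c(P, J) = √(-5 + P)
d(Y) = -10*Y
M(y) = -42 - 7*y (M(y) = -7*(6 + y) = -42 - 7*y)
t(L, n) = I*√7 (t(L, n) = √(-5 - 2) = √(-7) = I*√7)
x = -66*I*√7 (x = (I*√7)*(-66) = -66*I*√7 ≈ -174.62*I)
(33*d(-3))/x = (33*(-10*(-3)))/((-66*I*√7)) = (33*30)*(I*√7/462) = 990*(I*√7/462) = 15*I*√7/7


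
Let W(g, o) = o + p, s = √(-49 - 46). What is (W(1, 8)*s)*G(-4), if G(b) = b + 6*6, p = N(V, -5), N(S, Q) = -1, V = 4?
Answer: 224*I*√95 ≈ 2183.3*I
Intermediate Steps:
s = I*√95 (s = √(-95) = I*√95 ≈ 9.7468*I)
p = -1
W(g, o) = -1 + o (W(g, o) = o - 1 = -1 + o)
G(b) = 36 + b (G(b) = b + 36 = 36 + b)
(W(1, 8)*s)*G(-4) = ((-1 + 8)*(I*√95))*(36 - 4) = (7*(I*√95))*32 = (7*I*√95)*32 = 224*I*√95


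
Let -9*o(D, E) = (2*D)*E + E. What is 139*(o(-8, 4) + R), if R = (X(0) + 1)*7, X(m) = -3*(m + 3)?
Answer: -20572/3 ≈ -6857.3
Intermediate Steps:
o(D, E) = -E/9 - 2*D*E/9 (o(D, E) = -((2*D)*E + E)/9 = -(2*D*E + E)/9 = -(E + 2*D*E)/9 = -E/9 - 2*D*E/9)
X(m) = -9 - 3*m (X(m) = -3*(3 + m) = -9 - 3*m)
R = -56 (R = ((-9 - 3*0) + 1)*7 = ((-9 + 0) + 1)*7 = (-9 + 1)*7 = -8*7 = -56)
139*(o(-8, 4) + R) = 139*(-⅑*4*(1 + 2*(-8)) - 56) = 139*(-⅑*4*(1 - 16) - 56) = 139*(-⅑*4*(-15) - 56) = 139*(20/3 - 56) = 139*(-148/3) = -20572/3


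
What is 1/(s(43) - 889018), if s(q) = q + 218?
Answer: -1/888757 ≈ -1.1252e-6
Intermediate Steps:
s(q) = 218 + q
1/(s(43) - 889018) = 1/((218 + 43) - 889018) = 1/(261 - 889018) = 1/(-888757) = -1/888757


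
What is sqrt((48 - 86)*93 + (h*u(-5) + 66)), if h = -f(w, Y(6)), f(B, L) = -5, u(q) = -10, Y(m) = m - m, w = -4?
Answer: I*sqrt(3518) ≈ 59.313*I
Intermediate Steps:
Y(m) = 0
h = 5 (h = -1*(-5) = 5)
sqrt((48 - 86)*93 + (h*u(-5) + 66)) = sqrt((48 - 86)*93 + (5*(-10) + 66)) = sqrt(-38*93 + (-50 + 66)) = sqrt(-3534 + 16) = sqrt(-3518) = I*sqrt(3518)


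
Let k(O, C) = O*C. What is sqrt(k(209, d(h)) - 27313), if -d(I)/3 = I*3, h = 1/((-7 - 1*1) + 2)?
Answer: I*sqrt(107998)/2 ≈ 164.32*I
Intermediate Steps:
h = -1/6 (h = 1/((-7 - 1) + 2) = 1/(-8 + 2) = 1/(-6) = -1/6 ≈ -0.16667)
d(I) = -9*I (d(I) = -3*I*3 = -9*I)
k(O, C) = C*O
sqrt(k(209, d(h)) - 27313) = sqrt(-9*(-1/6)*209 - 27313) = sqrt((3/2)*209 - 27313) = sqrt(627/2 - 27313) = sqrt(-53999/2) = I*sqrt(107998)/2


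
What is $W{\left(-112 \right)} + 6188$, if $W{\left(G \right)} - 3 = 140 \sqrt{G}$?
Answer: $6191 + 560 i \sqrt{7} \approx 6191.0 + 1481.6 i$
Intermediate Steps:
$W{\left(G \right)} = 3 + 140 \sqrt{G}$
$W{\left(-112 \right)} + 6188 = \left(3 + 140 \sqrt{-112}\right) + 6188 = \left(3 + 140 \cdot 4 i \sqrt{7}\right) + 6188 = \left(3 + 560 i \sqrt{7}\right) + 6188 = 6191 + 560 i \sqrt{7}$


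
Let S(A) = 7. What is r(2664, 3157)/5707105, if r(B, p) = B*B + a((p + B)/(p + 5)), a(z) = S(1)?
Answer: 308561/248135 ≈ 1.2435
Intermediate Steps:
a(z) = 7
r(B, p) = 7 + B² (r(B, p) = B*B + 7 = B² + 7 = 7 + B²)
r(2664, 3157)/5707105 = (7 + 2664²)/5707105 = (7 + 7096896)*(1/5707105) = 7096903*(1/5707105) = 308561/248135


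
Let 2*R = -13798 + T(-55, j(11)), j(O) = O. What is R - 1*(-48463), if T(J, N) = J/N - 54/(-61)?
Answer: 5070557/122 ≈ 41562.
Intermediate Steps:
T(J, N) = 54/61 + J/N (T(J, N) = J/N - 54*(-1/61) = J/N + 54/61 = 54/61 + J/N)
R = -841929/122 (R = (-13798 + (54/61 - 55/11))/2 = (-13798 + (54/61 - 55*1/11))/2 = (-13798 + (54/61 - 5))/2 = (-13798 - 251/61)/2 = (½)*(-841929/61) = -841929/122 ≈ -6901.1)
R - 1*(-48463) = -841929/122 - 1*(-48463) = -841929/122 + 48463 = 5070557/122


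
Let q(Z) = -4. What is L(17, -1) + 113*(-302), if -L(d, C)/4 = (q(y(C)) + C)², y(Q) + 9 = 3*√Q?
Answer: -34226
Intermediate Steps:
y(Q) = -9 + 3*√Q
L(d, C) = -4*(-4 + C)²
L(17, -1) + 113*(-302) = -4*(-4 - 1)² + 113*(-302) = -4*(-5)² - 34126 = -4*25 - 34126 = -100 - 34126 = -34226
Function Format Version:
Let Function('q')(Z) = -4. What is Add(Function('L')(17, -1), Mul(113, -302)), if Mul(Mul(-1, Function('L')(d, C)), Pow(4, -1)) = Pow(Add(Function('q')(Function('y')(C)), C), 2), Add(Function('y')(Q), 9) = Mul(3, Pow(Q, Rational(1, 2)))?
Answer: -34226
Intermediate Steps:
Function('y')(Q) = Add(-9, Mul(3, Pow(Q, Rational(1, 2))))
Function('L')(d, C) = Mul(-4, Pow(Add(-4, C), 2))
Add(Function('L')(17, -1), Mul(113, -302)) = Add(Mul(-4, Pow(Add(-4, -1), 2)), Mul(113, -302)) = Add(Mul(-4, Pow(-5, 2)), -34126) = Add(Mul(-4, 25), -34126) = Add(-100, -34126) = -34226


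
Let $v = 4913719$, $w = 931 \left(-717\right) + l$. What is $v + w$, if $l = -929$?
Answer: $4245263$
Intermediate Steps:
$w = -668456$ ($w = 931 \left(-717\right) - 929 = -667527 - 929 = -668456$)
$v + w = 4913719 - 668456 = 4245263$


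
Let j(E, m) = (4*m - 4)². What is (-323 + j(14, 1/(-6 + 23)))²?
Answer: 7965741001/83521 ≈ 95374.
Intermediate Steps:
j(E, m) = (-4 + 4*m)²
(-323 + j(14, 1/(-6 + 23)))² = (-323 + 16*(-1 + 1/(-6 + 23))²)² = (-323 + 16*(-1 + 1/17)²)² = (-323 + 16*(-16/17)²)² = (-323 + 16*(256/289))² = (-323 + 4096/289)² = (-89251/289)² = 7965741001/83521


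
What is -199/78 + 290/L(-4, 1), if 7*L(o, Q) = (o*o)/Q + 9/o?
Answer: 124483/858 ≈ 145.08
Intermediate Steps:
L(o, Q) = 9/(7*o) + o²/(7*Q) (L(o, Q) = ((o*o)/Q + 9/o)/7 = (o²/Q + 9/o)/7 = (9/o + o²/Q)/7 = 9/(7*o) + o²/(7*Q))
-199/78 + 290/L(-4, 1) = -199/78 + 290/(((⅐)*((-4)³ + 9*1)/(1*(-4)))) = -199*1/78 + 290/(((⅐)*1*(-¼)*(-64 + 9))) = -199/78 + 290/(((⅐)*1*(-¼)*(-55))) = -199/78 + 290/(55/28) = -199/78 + 290*(28/55) = -199/78 + 1624/11 = 124483/858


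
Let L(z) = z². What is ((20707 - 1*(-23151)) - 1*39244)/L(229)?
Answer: 4614/52441 ≈ 0.087985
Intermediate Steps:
((20707 - 1*(-23151)) - 1*39244)/L(229) = ((20707 - 1*(-23151)) - 1*39244)/(229²) = ((20707 + 23151) - 39244)/52441 = (43858 - 39244)*(1/52441) = 4614*(1/52441) = 4614/52441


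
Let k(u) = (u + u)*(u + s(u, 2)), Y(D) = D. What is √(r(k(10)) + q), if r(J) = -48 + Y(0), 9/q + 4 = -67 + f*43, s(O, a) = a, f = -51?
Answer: I*√61513446/1132 ≈ 6.9285*I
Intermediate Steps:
k(u) = 2*u*(2 + u) (k(u) = (u + u)*(u + 2) = (2*u)*(2 + u) = 2*u*(2 + u))
q = -9/2264 (q = 9/(-4 + (-67 - 51*43)) = 9/(-4 + (-67 - 2193)) = 9/(-4 - 2260) = 9/(-2264) = 9*(-1/2264) = -9/2264 ≈ -0.0039753)
r(J) = -48 (r(J) = -48 + 0 = -48)
√(r(k(10)) + q) = √(-48 - 9/2264) = √(-108681/2264) = I*√61513446/1132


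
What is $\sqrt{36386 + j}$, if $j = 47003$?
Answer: $\sqrt{83389} \approx 288.77$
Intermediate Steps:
$\sqrt{36386 + j} = \sqrt{36386 + 47003} = \sqrt{83389}$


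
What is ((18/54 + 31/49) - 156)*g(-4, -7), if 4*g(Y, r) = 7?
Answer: -11395/42 ≈ -271.31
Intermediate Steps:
g(Y, r) = 7/4 (g(Y, r) = (¼)*7 = 7/4)
((18/54 + 31/49) - 156)*g(-4, -7) = ((18/54 + 31/49) - 156)*(7/4) = ((18*(1/54) + 31*(1/49)) - 156)*(7/4) = ((⅓ + 31/49) - 156)*(7/4) = (142/147 - 156)*(7/4) = -22790/147*7/4 = -11395/42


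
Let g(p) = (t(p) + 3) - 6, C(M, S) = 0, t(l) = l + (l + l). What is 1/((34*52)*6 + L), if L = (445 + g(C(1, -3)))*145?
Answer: 1/74698 ≈ 1.3387e-5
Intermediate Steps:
t(l) = 3*l (t(l) = l + 2*l = 3*l)
g(p) = -3 + 3*p (g(p) = (3*p + 3) - 6 = (3 + 3*p) - 6 = -3 + 3*p)
L = 64090 (L = (445 + (-3 + 3*0))*145 = (445 + (-3 + 0))*145 = (445 - 3)*145 = 442*145 = 64090)
1/((34*52)*6 + L) = 1/((34*52)*6 + 64090) = 1/(1768*6 + 64090) = 1/(10608 + 64090) = 1/74698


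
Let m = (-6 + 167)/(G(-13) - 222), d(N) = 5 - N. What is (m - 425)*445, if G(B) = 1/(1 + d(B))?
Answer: -798901380/4217 ≈ -1.8945e+5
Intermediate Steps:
G(B) = 1/(6 - B) (G(B) = 1/(1 + (5 - B)) = 1/(6 - B))
m = -3059/4217 (m = (-6 + 167)/(-1/(-6 - 13) - 222) = 161/(-1/(-19) - 222) = 161/(-1*(-1/19) - 222) = 161/(1/19 - 222) = 161/(-4217/19) = 161*(-19/4217) = -3059/4217 ≈ -0.72540)
(m - 425)*445 = (-3059/4217 - 425)*445 = -1795284/4217*445 = -798901380/4217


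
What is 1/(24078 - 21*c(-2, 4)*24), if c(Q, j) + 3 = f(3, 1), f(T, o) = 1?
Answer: 1/25086 ≈ 3.9863e-5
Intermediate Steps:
c(Q, j) = -2 (c(Q, j) = -3 + 1 = -2)
1/(24078 - 21*c(-2, 4)*24) = 1/(24078 - 21*(-2)*24) = 1/(24078 + 42*24) = 1/(24078 + 1008) = 1/25086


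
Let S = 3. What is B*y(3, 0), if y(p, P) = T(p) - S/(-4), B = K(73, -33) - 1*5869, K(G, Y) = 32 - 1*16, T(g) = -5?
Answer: 99501/4 ≈ 24875.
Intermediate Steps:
K(G, Y) = 16 (K(G, Y) = 32 - 16 = 16)
B = -5853 (B = 16 - 1*5869 = 16 - 5869 = -5853)
y(p, P) = -17/4 (y(p, P) = -5 - 3/(-4) = -5 - 3*(-1)/4 = -5 - 1*(-¾) = -5 + ¾ = -17/4)
B*y(3, 0) = -5853*(-17/4) = 99501/4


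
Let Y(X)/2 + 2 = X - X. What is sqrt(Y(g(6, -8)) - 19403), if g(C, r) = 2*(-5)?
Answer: I*sqrt(19407) ≈ 139.31*I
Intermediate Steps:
g(C, r) = -10
Y(X) = -4 (Y(X) = -4 + 2*(X - X) = -4 + 2*0 = -4 + 0 = -4)
sqrt(Y(g(6, -8)) - 19403) = sqrt(-4 - 19403) = sqrt(-19407) = I*sqrt(19407)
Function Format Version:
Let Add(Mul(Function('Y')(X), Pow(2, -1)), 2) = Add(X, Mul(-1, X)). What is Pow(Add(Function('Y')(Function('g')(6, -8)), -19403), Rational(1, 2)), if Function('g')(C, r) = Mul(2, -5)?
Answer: Mul(I, Pow(19407, Rational(1, 2))) ≈ Mul(139.31, I)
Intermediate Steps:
Function('g')(C, r) = -10
Function('Y')(X) = -4 (Function('Y')(X) = Add(-4, Mul(2, Add(X, Mul(-1, X)))) = Add(-4, Mul(2, 0)) = Add(-4, 0) = -4)
Pow(Add(Function('Y')(Function('g')(6, -8)), -19403), Rational(1, 2)) = Pow(Add(-4, -19403), Rational(1, 2)) = Pow(-19407, Rational(1, 2)) = Mul(I, Pow(19407, Rational(1, 2)))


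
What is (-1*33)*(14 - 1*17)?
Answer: 99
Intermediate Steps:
(-1*33)*(14 - 1*17) = -33*(14 - 17) = -33*(-3) = 99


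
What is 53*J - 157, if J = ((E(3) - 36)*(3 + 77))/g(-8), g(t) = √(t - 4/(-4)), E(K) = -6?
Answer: -157 + 25440*I*√7 ≈ -157.0 + 67308.0*I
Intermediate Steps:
g(t) = √(1 + t) (g(t) = √(t - 4*(-¼)) = √(t + 1) = √(1 + t))
J = 480*I*√7 (J = ((-6 - 36)*(3 + 77))/(√(1 - 8)) = (-42*80)/(√(-7)) = -3360*(-I*√7/7) = -(-480)*I*√7 = 480*I*√7 ≈ 1270.0*I)
53*J - 157 = 53*(480*I*√7) - 157 = 25440*I*√7 - 157 = -157 + 25440*I*√7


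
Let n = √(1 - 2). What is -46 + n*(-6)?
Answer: -46 - 6*I ≈ -46.0 - 6.0*I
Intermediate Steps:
n = I (n = √(-1) = I ≈ 1.0*I)
-46 + n*(-6) = -46 + I*(-6) = -46 - 6*I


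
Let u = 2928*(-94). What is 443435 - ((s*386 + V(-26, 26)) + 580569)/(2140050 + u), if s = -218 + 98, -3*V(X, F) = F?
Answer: 2480775106769/5594454 ≈ 4.4343e+5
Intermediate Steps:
V(X, F) = -F/3
s = -120
u = -275232
443435 - ((s*386 + V(-26, 26)) + 580569)/(2140050 + u) = 443435 - ((-120*386 - ⅓*26) + 580569)/(2140050 - 275232) = 443435 - ((-46320 - 26/3) + 580569)/1864818 = 443435 - (-138986/3 + 580569)/1864818 = 443435 - 1602721/(3*1864818) = 443435 - 1*1602721/5594454 = 443435 - 1602721/5594454 = 2480775106769/5594454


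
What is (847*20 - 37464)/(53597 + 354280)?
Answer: -20524/407877 ≈ -0.050319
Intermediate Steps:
(847*20 - 37464)/(53597 + 354280) = (16940 - 37464)/407877 = -20524*1/407877 = -20524/407877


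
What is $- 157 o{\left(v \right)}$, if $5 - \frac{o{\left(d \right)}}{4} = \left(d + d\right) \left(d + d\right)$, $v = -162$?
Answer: $65921788$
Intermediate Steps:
$o{\left(d \right)} = 20 - 16 d^{2}$ ($o{\left(d \right)} = 20 - 4 \left(d + d\right) \left(d + d\right) = 20 - 4 \cdot 2 d 2 d = 20 - 4 \cdot 4 d^{2} = 20 - 16 d^{2}$)
$- 157 o{\left(v \right)} = - 157 \left(20 - 16 \left(-162\right)^{2}\right) = - 157 \left(20 - 419904\right) = \left(-157\right) \left(-419884\right) = 65921788$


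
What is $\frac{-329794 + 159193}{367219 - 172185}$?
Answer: $- \frac{170601}{195034} \approx -0.87472$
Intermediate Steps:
$\frac{-329794 + 159193}{367219 - 172185} = - \frac{170601}{195034}$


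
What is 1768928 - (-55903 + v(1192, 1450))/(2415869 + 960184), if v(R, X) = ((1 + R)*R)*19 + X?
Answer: 5971967716573/3376053 ≈ 1.7689e+6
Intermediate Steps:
v(R, X) = X + 19*R*(1 + R) (v(R, X) = (R*(1 + R))*19 + X = 19*R*(1 + R) + X = X + 19*R*(1 + R))
1768928 - (-55903 + v(1192, 1450))/(2415869 + 960184) = 1768928 - (-55903 + (1450 + 19*1192 + 19*1192**2))/(2415869 + 960184) = 1768928 - (-55903 + (1450 + 22648 + 19*1420864))/3376053 = 1768928 - (-55903 + (1450 + 22648 + 26996416))/3376053 = 1768928 - (-55903 + 27020514)/3376053 = 1768928 - 26964611/3376053 = 5971967716573/3376053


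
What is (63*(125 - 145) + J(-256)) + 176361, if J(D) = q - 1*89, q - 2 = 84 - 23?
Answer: 175075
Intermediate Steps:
q = 63 (q = 2 + (84 - 23) = 2 + 61 = 63)
J(D) = -26 (J(D) = 63 - 1*89 = 63 - 89 = -26)
(63*(125 - 145) + J(-256)) + 176361 = (63*(125 - 145) - 26) + 176361 = (63*(-20) - 26) + 176361 = (-1260 - 26) + 176361 = -1286 + 176361 = 175075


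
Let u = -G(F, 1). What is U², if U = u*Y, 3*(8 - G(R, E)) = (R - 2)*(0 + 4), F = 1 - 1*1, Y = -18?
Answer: 36864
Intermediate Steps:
F = 0 (F = 1 - 1 = 0)
G(R, E) = 32/3 - 4*R/3 (G(R, E) = 8 - (R - 2)*(0 + 4)/3 = 8 - (-2 + R)*4/3 = 8 - (-8 + 4*R)/3 = 8 + (8/3 - 4*R/3) = 32/3 - 4*R/3)
u = -32/3 (u = -(32/3 - 4/3*0) = -(32/3 + 0) = -1*32/3 = -32/3 ≈ -10.667)
U = 192 (U = -32/3*(-18) = 192)
U² = 192² = 36864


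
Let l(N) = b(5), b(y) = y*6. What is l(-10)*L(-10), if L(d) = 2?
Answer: 60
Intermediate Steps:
b(y) = 6*y
l(N) = 30 (l(N) = 6*5 = 30)
l(-10)*L(-10) = 30*2 = 60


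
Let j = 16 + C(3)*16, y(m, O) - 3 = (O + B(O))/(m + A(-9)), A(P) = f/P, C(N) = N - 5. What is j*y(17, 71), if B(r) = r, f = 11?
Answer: -192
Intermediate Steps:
C(N) = -5 + N
A(P) = 11/P
y(m, O) = 3 + 2*O/(-11/9 + m) (y(m, O) = 3 + (O + O)/(m + 11/(-9)) = 3 + (2*O)/(m + 11*(-1/9)) = 3 + (2*O)/(m - 11/9) = 3 + (2*O)/(-11/9 + m) = 3 + 2*O/(-11/9 + m))
j = -16 (j = 16 + (-5 + 3)*16 = 16 - 2*16 = 16 - 32 = -16)
j*y(17, 71) = -48*(-11 + 6*71 + 9*17)/(-11 + 9*17) = -48*(-11 + 426 + 153)/(-11 + 153) = -48*568/142 = -16*12 = -192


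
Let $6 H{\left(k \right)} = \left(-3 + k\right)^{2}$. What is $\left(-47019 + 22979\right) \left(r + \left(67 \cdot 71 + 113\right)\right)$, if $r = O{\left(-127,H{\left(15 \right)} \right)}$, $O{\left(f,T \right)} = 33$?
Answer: $-117868120$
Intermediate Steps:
$H{\left(k \right)} = \frac{\left(-3 + k\right)^{2}}{6}$
$r = 33$
$\left(-47019 + 22979\right) \left(r + \left(67 \cdot 71 + 113\right)\right) = \left(-47019 + 22979\right) \left(33 + \left(67 \cdot 71 + 113\right)\right) = - 24040 \left(33 + \left(4757 + 113\right)\right) = - 24040 \left(33 + 4870\right) = \left(-24040\right) 4903 = -117868120$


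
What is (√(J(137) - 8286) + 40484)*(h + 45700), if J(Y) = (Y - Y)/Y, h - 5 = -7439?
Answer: 1549160744 + 38266*I*√8286 ≈ 1.5492e+9 + 3.4833e+6*I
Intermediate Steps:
h = -7434 (h = 5 - 7439 = -7434)
J(Y) = 0 (J(Y) = 0/Y = 0)
(√(J(137) - 8286) + 40484)*(h + 45700) = (√(0 - 8286) + 40484)*(-7434 + 45700) = (√(-8286) + 40484)*38266 = (I*√8286 + 40484)*38266 = (40484 + I*√8286)*38266 = 1549160744 + 38266*I*√8286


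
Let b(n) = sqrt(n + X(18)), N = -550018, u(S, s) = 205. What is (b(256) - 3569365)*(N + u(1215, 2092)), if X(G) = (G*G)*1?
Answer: 1962483278745 - 1099626*sqrt(145) ≈ 1.9625e+12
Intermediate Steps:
X(G) = G**2 (X(G) = G**2*1 = G**2)
b(n) = sqrt(324 + n) (b(n) = sqrt(n + 18**2) = sqrt(n + 324) = sqrt(324 + n))
(b(256) - 3569365)*(N + u(1215, 2092)) = (sqrt(324 + 256) - 3569365)*(-550018 + 205) = (sqrt(580) - 3569365)*(-549813) = (2*sqrt(145) - 3569365)*(-549813) = (-3569365 + 2*sqrt(145))*(-549813) = 1962483278745 - 1099626*sqrt(145)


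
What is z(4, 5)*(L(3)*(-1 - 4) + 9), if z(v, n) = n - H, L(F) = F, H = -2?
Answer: -42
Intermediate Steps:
z(v, n) = 2 + n (z(v, n) = n - 1*(-2) = n + 2 = 2 + n)
z(4, 5)*(L(3)*(-1 - 4) + 9) = (2 + 5)*(3*(-1 - 4) + 9) = 7*(3*(-5) + 9) = 7*(-15 + 9) = 7*(-6) = -42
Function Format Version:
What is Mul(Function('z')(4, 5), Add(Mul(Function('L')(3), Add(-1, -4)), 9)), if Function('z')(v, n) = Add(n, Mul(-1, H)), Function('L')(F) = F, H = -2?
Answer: -42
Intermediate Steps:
Function('z')(v, n) = Add(2, n) (Function('z')(v, n) = Add(n, Mul(-1, -2)) = Add(n, 2) = Add(2, n))
Mul(Function('z')(4, 5), Add(Mul(Function('L')(3), Add(-1, -4)), 9)) = Mul(Add(2, 5), Add(Mul(3, Add(-1, -4)), 9)) = Mul(7, Add(Mul(3, -5), 9)) = Mul(7, Add(-15, 9)) = Mul(7, -6) = -42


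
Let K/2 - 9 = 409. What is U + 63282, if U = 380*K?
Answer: 380962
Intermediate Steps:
K = 836 (K = 18 + 2*409 = 18 + 818 = 836)
U = 317680 (U = 380*836 = 317680)
U + 63282 = 317680 + 63282 = 380962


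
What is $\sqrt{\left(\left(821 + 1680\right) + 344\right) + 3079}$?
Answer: $2 \sqrt{1481} \approx 76.968$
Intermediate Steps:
$\sqrt{\left(\left(821 + 1680\right) + 344\right) + 3079} = \sqrt{\left(2501 + 344\right) + 3079} = \sqrt{2845 + 3079} = \sqrt{5924} = 2 \sqrt{1481}$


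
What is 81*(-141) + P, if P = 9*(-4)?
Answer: -11457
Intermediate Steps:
P = -36
81*(-141) + P = 81*(-141) - 36 = -11421 - 36 = -11457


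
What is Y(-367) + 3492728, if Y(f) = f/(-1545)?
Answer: 5396265127/1545 ≈ 3.4927e+6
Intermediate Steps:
Y(f) = -f/1545 (Y(f) = f*(-1/1545) = -f/1545)
Y(-367) + 3492728 = -1/1545*(-367) + 3492728 = 367/1545 + 3492728 = 5396265127/1545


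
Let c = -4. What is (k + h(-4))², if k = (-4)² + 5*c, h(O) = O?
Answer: 64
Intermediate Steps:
k = -4 (k = (-4)² + 5*(-4) = 16 - 20 = -4)
(k + h(-4))² = (-4 - 4)² = (-8)² = 64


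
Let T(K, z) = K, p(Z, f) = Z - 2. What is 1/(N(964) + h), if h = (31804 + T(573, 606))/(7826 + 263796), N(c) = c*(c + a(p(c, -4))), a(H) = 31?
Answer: 271622/260534422337 ≈ 1.0426e-6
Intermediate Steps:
p(Z, f) = -2 + Z
N(c) = c*(31 + c) (N(c) = c*(c + 31) = c*(31 + c))
h = 32377/271622 (h = (31804 + 573)/(7826 + 263796) = 32377/271622 ≈ 0.11920)
1/(N(964) + h) = 1/(964*(31 + 964) + 32377/271622) = 1/(964*995 + 32377/271622) = 1/(959180 + 32377/271622) = 1/(260534422337/271622) = 271622/260534422337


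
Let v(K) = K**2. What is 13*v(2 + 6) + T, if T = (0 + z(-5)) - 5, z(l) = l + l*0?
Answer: 822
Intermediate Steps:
z(l) = l (z(l) = l + 0 = l)
T = -10 (T = (0 - 5) - 5 = -5 - 5 = -10)
13*v(2 + 6) + T = 13*(2 + 6)**2 - 10 = 13*8**2 - 10 = 13*64 - 10 = 832 - 10 = 822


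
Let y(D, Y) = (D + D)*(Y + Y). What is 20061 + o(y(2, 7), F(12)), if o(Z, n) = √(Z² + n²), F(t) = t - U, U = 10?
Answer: 20061 + 2*√785 ≈ 20117.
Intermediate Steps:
y(D, Y) = 4*D*Y (y(D, Y) = (2*D)*(2*Y) = 4*D*Y)
F(t) = -10 + t (F(t) = t - 1*10 = t - 10 = -10 + t)
20061 + o(y(2, 7), F(12)) = 20061 + √((4*2*7)² + (-10 + 12)²) = 20061 + √(56² + 2²) = 20061 + √(3136 + 4) = 20061 + √3140 = 20061 + 2*√785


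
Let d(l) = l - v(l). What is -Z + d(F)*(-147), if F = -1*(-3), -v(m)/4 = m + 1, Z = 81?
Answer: -2874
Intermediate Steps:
v(m) = -4 - 4*m (v(m) = -4*(m + 1) = -4*(1 + m) = -4 - 4*m)
F = 3
d(l) = 4 + 5*l (d(l) = l - (-4 - 4*l) = l + (4 + 4*l) = 4 + 5*l)
-Z + d(F)*(-147) = -1*81 + (4 + 5*3)*(-147) = -81 + (4 + 15)*(-147) = -81 + 19*(-147) = -81 - 2793 = -2874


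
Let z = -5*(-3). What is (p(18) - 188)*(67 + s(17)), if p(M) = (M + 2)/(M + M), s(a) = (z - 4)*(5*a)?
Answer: -563458/3 ≈ -1.8782e+5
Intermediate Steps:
z = 15
s(a) = 55*a (s(a) = (15 - 4)*(5*a) = 11*(5*a) = 55*a)
p(M) = (2 + M)/(2*M) (p(M) = (2 + M)/((2*M)) = (2 + M)*(1/(2*M)) = (2 + M)/(2*M))
(p(18) - 188)*(67 + s(17)) = ((½)*(2 + 18)/18 - 188)*(67 + 55*17) = ((½)*(1/18)*20 - 188)*(67 + 935) = (5/9 - 188)*1002 = -1687/9*1002 = -563458/3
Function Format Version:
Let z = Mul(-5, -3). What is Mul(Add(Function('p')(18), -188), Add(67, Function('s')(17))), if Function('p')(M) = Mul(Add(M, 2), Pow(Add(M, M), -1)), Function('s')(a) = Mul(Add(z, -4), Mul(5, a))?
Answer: Rational(-563458, 3) ≈ -1.8782e+5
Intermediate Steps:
z = 15
Function('s')(a) = Mul(55, a) (Function('s')(a) = Mul(Add(15, -4), Mul(5, a)) = Mul(11, Mul(5, a)) = Mul(55, a))
Function('p')(M) = Mul(Rational(1, 2), Pow(M, -1), Add(2, M)) (Function('p')(M) = Mul(Add(2, M), Pow(Mul(2, M), -1)) = Mul(Add(2, M), Mul(Rational(1, 2), Pow(M, -1))) = Mul(Rational(1, 2), Pow(M, -1), Add(2, M)))
Mul(Add(Function('p')(18), -188), Add(67, Function('s')(17))) = Mul(Add(Mul(Rational(1, 2), Pow(18, -1), Add(2, 18)), -188), Add(67, Mul(55, 17))) = Mul(Add(Mul(Rational(1, 2), Rational(1, 18), 20), -188), Add(67, 935)) = Mul(Add(Rational(5, 9), -188), 1002) = Mul(Rational(-1687, 9), 1002) = Rational(-563458, 3)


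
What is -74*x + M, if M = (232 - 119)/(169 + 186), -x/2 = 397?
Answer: 20858493/355 ≈ 58756.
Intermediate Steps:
x = -794 (x = -2*397 = -794)
M = 113/355 ≈ 0.31831
-74*x + M = -74*(-794) + 113/355 = 58756 + 113/355 = 20858493/355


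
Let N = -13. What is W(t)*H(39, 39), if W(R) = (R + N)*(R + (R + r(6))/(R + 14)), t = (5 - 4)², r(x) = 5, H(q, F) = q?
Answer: -3276/5 ≈ -655.20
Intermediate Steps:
t = 1 (t = 1² = 1)
W(R) = (-13 + R)*(R + (5 + R)/(14 + R)) (W(R) = (R - 13)*(R + (R + 5)/(R + 14)) = (-13 + R)*(R + (5 + R)/(14 + R)))
W(t)*H(39, 39) = ((-65 + 1³ - 190*1 + 2*1²)/(14 + 1))*39 = ((-65 + 1 - 190 + 2*1)/15)*39 = ((-65 + 1 - 190 + 2)/15)*39 = ((1/15)*(-252))*39 = -84/5*39 = -3276/5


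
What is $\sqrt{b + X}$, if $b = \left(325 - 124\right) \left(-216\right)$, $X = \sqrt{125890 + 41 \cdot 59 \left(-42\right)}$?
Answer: $\sqrt{-43416 + 2 \sqrt{6073}} \approx 207.99 i$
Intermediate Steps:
$X = 2 \sqrt{6073}$ ($X = \sqrt{125890 + 2419 \left(-42\right)} = \sqrt{125890 - 101598} = \sqrt{24292} = 2 \sqrt{6073} \approx 155.86$)
$b = -43416$ ($b = 201 \left(-216\right) = -43416$)
$\sqrt{b + X} = \sqrt{-43416 + 2 \sqrt{6073}}$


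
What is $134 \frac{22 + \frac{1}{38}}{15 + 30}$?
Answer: $\frac{6231}{95} \approx 65.589$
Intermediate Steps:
$134 \frac{22 + \frac{1}{38}}{15 + 30} = 134 \frac{22 + \frac{1}{38}}{45} = 134 \cdot \frac{837}{38} \cdot \frac{1}{45} = 134 \cdot \frac{93}{190} = \frac{6231}{95}$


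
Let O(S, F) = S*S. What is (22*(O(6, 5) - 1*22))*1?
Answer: 308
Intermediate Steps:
O(S, F) = S²
(22*(O(6, 5) - 1*22))*1 = (22*(6² - 1*22))*1 = (22*(36 - 22))*1 = (22*14)*1 = 308*1 = 308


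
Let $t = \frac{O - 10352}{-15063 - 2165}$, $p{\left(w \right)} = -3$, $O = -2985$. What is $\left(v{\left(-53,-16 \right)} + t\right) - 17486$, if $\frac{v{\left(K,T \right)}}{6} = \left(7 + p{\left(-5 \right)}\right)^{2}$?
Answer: $- \frac{299581583}{17228} \approx -17389.0$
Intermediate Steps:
$t = \frac{13337}{17228}$ ($t = \frac{-2985 - 10352}{-15063 - 2165} = - \frac{13337}{-17228} = \left(-13337\right) \left(- \frac{1}{17228}\right) = \frac{13337}{17228} \approx 0.77415$)
$v{\left(K,T \right)} = 96$ ($v{\left(K,T \right)} = 6 \left(7 - 3\right)^{2} = 6 \cdot 4^{2} = 6 \cdot 16 = 96$)
$\left(v{\left(-53,-16 \right)} + t\right) - 17486 = \left(96 + \frac{13337}{17228}\right) - 17486 = \frac{1667225}{17228} - 17486 = - \frac{299581583}{17228}$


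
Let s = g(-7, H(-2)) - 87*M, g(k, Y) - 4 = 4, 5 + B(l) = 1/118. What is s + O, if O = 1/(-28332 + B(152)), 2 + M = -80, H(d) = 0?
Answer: 23881169512/3343765 ≈ 7142.0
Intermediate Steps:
B(l) = -589/118 (B(l) = -5 + 1/118 = -589/118)
M = -82 (M = -2 - 80 = -82)
g(k, Y) = 8 (g(k, Y) = 4 + 4 = 8)
O = -118/3343765 (O = 1/(-28332 - 589/118) = 1/(-3343765/118) = -118/3343765 ≈ -3.5290e-5)
s = 7142 (s = 8 - 87*(-82) = 8 + 7134 = 7142)
s + O = 7142 - 118/3343765 = 23881169512/3343765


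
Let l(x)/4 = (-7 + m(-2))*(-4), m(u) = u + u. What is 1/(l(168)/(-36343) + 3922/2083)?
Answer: 75702469/142170638 ≈ 0.53248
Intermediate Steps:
m(u) = 2*u
l(x) = 176 (l(x) = 4*((-7 + 2*(-2))*(-4)) = 4*((-7 - 4)*(-4)) = 4*(-11*(-4)) = 4*44 = 176)
1/(l(168)/(-36343) + 3922/2083) = 1/(176/(-36343) + 3922/2083) = 1/(176*(-1/36343) + 3922*(1/2083)) = 1/(-176/36343 + 3922/2083) = 1/(142170638/75702469) = 75702469/142170638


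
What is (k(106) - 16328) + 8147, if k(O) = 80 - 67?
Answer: -8168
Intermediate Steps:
k(O) = 13
(k(106) - 16328) + 8147 = (13 - 16328) + 8147 = -16315 + 8147 = -8168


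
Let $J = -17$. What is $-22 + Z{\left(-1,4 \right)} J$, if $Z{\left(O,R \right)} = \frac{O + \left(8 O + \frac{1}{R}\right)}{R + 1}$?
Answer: $\frac{31}{4} \approx 7.75$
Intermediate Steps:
$Z{\left(O,R \right)} = \frac{\frac{1}{R} + 9 O}{1 + R}$ ($Z{\left(O,R \right)} = \frac{O + \left(\frac{1}{R} + 8 O\right)}{1 + R} = \frac{\frac{1}{R} + 9 O}{1 + R}$)
$-22 + Z{\left(-1,4 \right)} J = -22 + \frac{1 + 9 \left(-1\right) 4}{4 \left(1 + 4\right)} \left(-17\right) = -22 + \frac{1 - 36}{4 \cdot 5} \left(-17\right) = -22 + \frac{1}{4} \cdot \frac{1}{5} \left(-35\right) \left(-17\right) = -22 - - \frac{119}{4} = -22 + \frac{119}{4} = \frac{31}{4}$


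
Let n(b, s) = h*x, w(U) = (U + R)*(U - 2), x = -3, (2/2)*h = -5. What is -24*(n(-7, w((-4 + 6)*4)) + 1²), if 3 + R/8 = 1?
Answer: -384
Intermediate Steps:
R = -16 (R = -24 + 8*1 = -24 + 8 = -16)
h = -5
w(U) = (-16 + U)*(-2 + U) (w(U) = (U - 16)*(U - 2) = (-16 + U)*(-2 + U))
n(b, s) = 15 (n(b, s) = -5*(-3) = 15)
-24*(n(-7, w((-4 + 6)*4)) + 1²) = -24*(15 + 1²) = -24*(15 + 1) = -24*16 = -384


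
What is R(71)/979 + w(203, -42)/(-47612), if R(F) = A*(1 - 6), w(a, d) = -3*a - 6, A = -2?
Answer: 1078205/46612148 ≈ 0.023131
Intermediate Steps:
w(a, d) = -6 - 3*a
R(F) = 10 (R(F) = -2*(1 - 6) = -2*(-5) = 10)
R(71)/979 + w(203, -42)/(-47612) = 10/979 + (-6 - 3*203)/(-47612) = 10*(1/979) + (-6 - 609)*(-1/47612) = 10/979 - 615*(-1/47612) = 10/979 + 615/47612 = 1078205/46612148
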